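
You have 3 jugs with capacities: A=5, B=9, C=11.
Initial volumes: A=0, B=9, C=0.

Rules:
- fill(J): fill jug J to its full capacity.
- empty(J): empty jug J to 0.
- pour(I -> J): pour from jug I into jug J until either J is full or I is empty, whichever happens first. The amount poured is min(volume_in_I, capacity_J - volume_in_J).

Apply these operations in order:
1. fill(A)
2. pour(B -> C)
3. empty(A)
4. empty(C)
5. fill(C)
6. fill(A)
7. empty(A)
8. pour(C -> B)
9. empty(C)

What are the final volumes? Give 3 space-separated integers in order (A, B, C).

Answer: 0 9 0

Derivation:
Step 1: fill(A) -> (A=5 B=9 C=0)
Step 2: pour(B -> C) -> (A=5 B=0 C=9)
Step 3: empty(A) -> (A=0 B=0 C=9)
Step 4: empty(C) -> (A=0 B=0 C=0)
Step 5: fill(C) -> (A=0 B=0 C=11)
Step 6: fill(A) -> (A=5 B=0 C=11)
Step 7: empty(A) -> (A=0 B=0 C=11)
Step 8: pour(C -> B) -> (A=0 B=9 C=2)
Step 9: empty(C) -> (A=0 B=9 C=0)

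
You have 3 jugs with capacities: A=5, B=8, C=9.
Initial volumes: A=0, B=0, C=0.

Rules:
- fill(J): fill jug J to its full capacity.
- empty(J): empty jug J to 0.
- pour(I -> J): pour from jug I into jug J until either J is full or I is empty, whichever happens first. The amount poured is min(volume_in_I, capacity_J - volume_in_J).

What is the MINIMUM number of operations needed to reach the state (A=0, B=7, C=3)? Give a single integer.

BFS from (A=0, B=0, C=0). One shortest path:
  1. fill(A) -> (A=5 B=0 C=0)
  2. pour(A -> B) -> (A=0 B=5 C=0)
  3. fill(A) -> (A=5 B=5 C=0)
  4. pour(A -> B) -> (A=2 B=8 C=0)
  5. pour(B -> C) -> (A=2 B=0 C=8)
  6. pour(A -> B) -> (A=0 B=2 C=8)
  7. pour(C -> A) -> (A=5 B=2 C=3)
  8. pour(A -> B) -> (A=0 B=7 C=3)
Reached target in 8 moves.

Answer: 8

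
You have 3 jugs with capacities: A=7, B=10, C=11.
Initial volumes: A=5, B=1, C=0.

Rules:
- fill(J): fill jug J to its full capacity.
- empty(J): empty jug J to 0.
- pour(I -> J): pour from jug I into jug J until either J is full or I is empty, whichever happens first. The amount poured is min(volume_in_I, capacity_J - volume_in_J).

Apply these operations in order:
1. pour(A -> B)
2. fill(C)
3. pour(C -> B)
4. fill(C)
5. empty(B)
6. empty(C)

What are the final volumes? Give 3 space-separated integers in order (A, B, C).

Step 1: pour(A -> B) -> (A=0 B=6 C=0)
Step 2: fill(C) -> (A=0 B=6 C=11)
Step 3: pour(C -> B) -> (A=0 B=10 C=7)
Step 4: fill(C) -> (A=0 B=10 C=11)
Step 5: empty(B) -> (A=0 B=0 C=11)
Step 6: empty(C) -> (A=0 B=0 C=0)

Answer: 0 0 0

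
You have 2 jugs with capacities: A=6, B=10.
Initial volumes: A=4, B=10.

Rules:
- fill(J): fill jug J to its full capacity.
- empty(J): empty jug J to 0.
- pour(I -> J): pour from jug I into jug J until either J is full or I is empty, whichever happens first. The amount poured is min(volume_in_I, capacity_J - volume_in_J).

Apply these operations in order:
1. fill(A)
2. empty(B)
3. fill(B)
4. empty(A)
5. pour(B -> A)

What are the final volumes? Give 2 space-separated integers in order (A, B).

Step 1: fill(A) -> (A=6 B=10)
Step 2: empty(B) -> (A=6 B=0)
Step 3: fill(B) -> (A=6 B=10)
Step 4: empty(A) -> (A=0 B=10)
Step 5: pour(B -> A) -> (A=6 B=4)

Answer: 6 4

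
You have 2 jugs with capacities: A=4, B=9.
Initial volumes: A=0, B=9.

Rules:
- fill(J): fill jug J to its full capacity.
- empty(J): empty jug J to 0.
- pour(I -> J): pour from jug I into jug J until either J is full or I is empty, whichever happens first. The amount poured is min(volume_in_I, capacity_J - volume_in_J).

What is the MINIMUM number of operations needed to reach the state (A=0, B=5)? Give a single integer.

BFS from (A=0, B=9). One shortest path:
  1. pour(B -> A) -> (A=4 B=5)
  2. empty(A) -> (A=0 B=5)
Reached target in 2 moves.

Answer: 2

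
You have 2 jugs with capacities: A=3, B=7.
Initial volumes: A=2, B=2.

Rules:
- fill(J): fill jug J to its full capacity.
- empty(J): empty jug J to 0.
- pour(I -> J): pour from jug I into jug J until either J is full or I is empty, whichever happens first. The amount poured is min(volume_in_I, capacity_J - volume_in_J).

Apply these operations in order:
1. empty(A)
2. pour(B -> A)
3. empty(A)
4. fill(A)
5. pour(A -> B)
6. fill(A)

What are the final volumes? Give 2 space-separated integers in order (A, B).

Step 1: empty(A) -> (A=0 B=2)
Step 2: pour(B -> A) -> (A=2 B=0)
Step 3: empty(A) -> (A=0 B=0)
Step 4: fill(A) -> (A=3 B=0)
Step 5: pour(A -> B) -> (A=0 B=3)
Step 6: fill(A) -> (A=3 B=3)

Answer: 3 3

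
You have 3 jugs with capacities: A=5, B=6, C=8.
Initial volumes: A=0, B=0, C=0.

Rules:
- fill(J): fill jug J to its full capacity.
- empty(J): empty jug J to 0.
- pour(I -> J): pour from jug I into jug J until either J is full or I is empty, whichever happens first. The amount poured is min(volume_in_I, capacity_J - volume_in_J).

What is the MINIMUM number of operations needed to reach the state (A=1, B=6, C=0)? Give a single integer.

Answer: 5

Derivation:
BFS from (A=0, B=0, C=0). One shortest path:
  1. fill(B) -> (A=0 B=6 C=0)
  2. pour(B -> A) -> (A=5 B=1 C=0)
  3. empty(A) -> (A=0 B=1 C=0)
  4. pour(B -> A) -> (A=1 B=0 C=0)
  5. fill(B) -> (A=1 B=6 C=0)
Reached target in 5 moves.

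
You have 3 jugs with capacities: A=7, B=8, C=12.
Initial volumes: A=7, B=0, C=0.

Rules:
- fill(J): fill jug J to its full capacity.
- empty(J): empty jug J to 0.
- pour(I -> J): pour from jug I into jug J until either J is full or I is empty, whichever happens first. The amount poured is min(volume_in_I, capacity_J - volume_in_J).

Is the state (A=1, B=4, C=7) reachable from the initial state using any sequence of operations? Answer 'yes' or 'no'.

BFS explored all 474 reachable states.
Reachable set includes: (0,0,0), (0,0,1), (0,0,2), (0,0,3), (0,0,4), (0,0,5), (0,0,6), (0,0,7), (0,0,8), (0,0,9), (0,0,10), (0,0,11) ...
Target (A=1, B=4, C=7) not in reachable set → no.

Answer: no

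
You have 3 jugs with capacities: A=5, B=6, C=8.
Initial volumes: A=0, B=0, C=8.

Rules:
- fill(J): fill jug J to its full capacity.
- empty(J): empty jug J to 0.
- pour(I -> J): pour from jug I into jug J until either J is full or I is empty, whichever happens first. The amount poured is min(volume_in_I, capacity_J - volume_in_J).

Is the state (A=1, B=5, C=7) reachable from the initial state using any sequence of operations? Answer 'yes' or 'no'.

BFS explored all 238 reachable states.
Reachable set includes: (0,0,0), (0,0,1), (0,0,2), (0,0,3), (0,0,4), (0,0,5), (0,0,6), (0,0,7), (0,0,8), (0,1,0), (0,1,1), (0,1,2) ...
Target (A=1, B=5, C=7) not in reachable set → no.

Answer: no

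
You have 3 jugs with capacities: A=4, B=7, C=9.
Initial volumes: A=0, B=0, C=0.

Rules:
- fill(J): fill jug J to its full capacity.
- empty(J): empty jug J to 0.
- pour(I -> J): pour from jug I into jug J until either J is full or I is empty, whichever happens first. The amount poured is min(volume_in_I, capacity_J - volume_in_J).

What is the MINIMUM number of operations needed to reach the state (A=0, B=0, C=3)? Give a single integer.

BFS from (A=0, B=0, C=0). One shortest path:
  1. fill(B) -> (A=0 B=7 C=0)
  2. pour(B -> A) -> (A=4 B=3 C=0)
  3. empty(A) -> (A=0 B=3 C=0)
  4. pour(B -> C) -> (A=0 B=0 C=3)
Reached target in 4 moves.

Answer: 4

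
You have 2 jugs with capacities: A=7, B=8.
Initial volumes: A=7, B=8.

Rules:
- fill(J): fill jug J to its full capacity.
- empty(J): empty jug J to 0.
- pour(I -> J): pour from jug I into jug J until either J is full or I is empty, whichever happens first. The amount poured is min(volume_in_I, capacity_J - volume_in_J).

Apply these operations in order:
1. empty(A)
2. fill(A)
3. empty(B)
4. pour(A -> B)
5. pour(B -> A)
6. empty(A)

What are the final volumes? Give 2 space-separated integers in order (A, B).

Step 1: empty(A) -> (A=0 B=8)
Step 2: fill(A) -> (A=7 B=8)
Step 3: empty(B) -> (A=7 B=0)
Step 4: pour(A -> B) -> (A=0 B=7)
Step 5: pour(B -> A) -> (A=7 B=0)
Step 6: empty(A) -> (A=0 B=0)

Answer: 0 0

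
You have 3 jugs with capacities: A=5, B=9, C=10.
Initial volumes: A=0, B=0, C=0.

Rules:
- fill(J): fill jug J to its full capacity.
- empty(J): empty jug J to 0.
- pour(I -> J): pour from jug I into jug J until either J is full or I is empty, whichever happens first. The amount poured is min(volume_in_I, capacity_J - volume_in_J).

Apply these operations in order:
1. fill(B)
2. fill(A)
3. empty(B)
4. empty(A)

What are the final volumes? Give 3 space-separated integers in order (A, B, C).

Answer: 0 0 0

Derivation:
Step 1: fill(B) -> (A=0 B=9 C=0)
Step 2: fill(A) -> (A=5 B=9 C=0)
Step 3: empty(B) -> (A=5 B=0 C=0)
Step 4: empty(A) -> (A=0 B=0 C=0)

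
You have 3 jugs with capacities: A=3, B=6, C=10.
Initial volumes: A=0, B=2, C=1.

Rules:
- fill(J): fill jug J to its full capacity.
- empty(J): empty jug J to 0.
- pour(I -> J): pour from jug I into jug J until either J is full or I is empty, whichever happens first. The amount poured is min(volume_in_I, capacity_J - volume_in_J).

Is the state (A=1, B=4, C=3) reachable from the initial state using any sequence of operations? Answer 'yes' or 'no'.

BFS explored all 218 reachable states.
Reachable set includes: (0,0,0), (0,0,1), (0,0,2), (0,0,3), (0,0,4), (0,0,5), (0,0,6), (0,0,7), (0,0,8), (0,0,9), (0,0,10), (0,1,0) ...
Target (A=1, B=4, C=3) not in reachable set → no.

Answer: no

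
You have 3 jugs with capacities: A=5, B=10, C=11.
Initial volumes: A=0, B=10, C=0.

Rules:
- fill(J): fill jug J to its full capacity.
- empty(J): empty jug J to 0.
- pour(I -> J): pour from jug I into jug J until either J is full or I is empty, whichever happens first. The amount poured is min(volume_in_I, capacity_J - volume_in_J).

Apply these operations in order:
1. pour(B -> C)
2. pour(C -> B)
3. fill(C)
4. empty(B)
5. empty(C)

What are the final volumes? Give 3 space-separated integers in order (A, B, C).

Step 1: pour(B -> C) -> (A=0 B=0 C=10)
Step 2: pour(C -> B) -> (A=0 B=10 C=0)
Step 3: fill(C) -> (A=0 B=10 C=11)
Step 4: empty(B) -> (A=0 B=0 C=11)
Step 5: empty(C) -> (A=0 B=0 C=0)

Answer: 0 0 0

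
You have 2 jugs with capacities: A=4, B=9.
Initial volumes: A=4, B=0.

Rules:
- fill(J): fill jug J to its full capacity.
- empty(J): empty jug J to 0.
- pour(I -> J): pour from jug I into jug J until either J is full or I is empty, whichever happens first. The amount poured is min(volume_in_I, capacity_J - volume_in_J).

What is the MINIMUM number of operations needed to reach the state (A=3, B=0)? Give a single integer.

BFS from (A=4, B=0). One shortest path:
  1. pour(A -> B) -> (A=0 B=4)
  2. fill(A) -> (A=4 B=4)
  3. pour(A -> B) -> (A=0 B=8)
  4. fill(A) -> (A=4 B=8)
  5. pour(A -> B) -> (A=3 B=9)
  6. empty(B) -> (A=3 B=0)
Reached target in 6 moves.

Answer: 6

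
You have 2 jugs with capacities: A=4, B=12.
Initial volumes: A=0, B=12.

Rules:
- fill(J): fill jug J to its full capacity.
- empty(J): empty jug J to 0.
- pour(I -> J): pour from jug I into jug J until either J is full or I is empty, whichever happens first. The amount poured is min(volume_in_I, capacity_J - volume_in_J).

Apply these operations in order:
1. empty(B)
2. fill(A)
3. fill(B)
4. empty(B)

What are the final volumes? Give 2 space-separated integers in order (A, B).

Step 1: empty(B) -> (A=0 B=0)
Step 2: fill(A) -> (A=4 B=0)
Step 3: fill(B) -> (A=4 B=12)
Step 4: empty(B) -> (A=4 B=0)

Answer: 4 0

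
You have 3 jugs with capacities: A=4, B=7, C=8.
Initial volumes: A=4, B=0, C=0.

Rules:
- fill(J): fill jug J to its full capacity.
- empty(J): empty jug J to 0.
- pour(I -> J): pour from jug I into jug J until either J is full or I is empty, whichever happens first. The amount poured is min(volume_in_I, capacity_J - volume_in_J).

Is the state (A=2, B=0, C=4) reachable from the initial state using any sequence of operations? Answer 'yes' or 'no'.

BFS from (A=4, B=0, C=0):
  1. empty(A) -> (A=0 B=0 C=0)
  2. fill(B) -> (A=0 B=7 C=0)
  3. pour(B -> A) -> (A=4 B=3 C=0)
  4. pour(B -> C) -> (A=4 B=0 C=3)
  5. fill(B) -> (A=4 B=7 C=3)
  6. pour(B -> C) -> (A=4 B=2 C=8)
  7. empty(C) -> (A=4 B=2 C=0)
  8. pour(A -> C) -> (A=0 B=2 C=4)
  9. pour(B -> A) -> (A=2 B=0 C=4)
Target reached → yes.

Answer: yes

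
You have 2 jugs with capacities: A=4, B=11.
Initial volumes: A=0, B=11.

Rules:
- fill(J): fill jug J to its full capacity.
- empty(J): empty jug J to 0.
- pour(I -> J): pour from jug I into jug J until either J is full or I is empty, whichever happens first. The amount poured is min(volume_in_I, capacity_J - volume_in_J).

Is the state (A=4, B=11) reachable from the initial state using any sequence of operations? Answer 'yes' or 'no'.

BFS from (A=0, B=11):
  1. fill(A) -> (A=4 B=11)
Target reached → yes.

Answer: yes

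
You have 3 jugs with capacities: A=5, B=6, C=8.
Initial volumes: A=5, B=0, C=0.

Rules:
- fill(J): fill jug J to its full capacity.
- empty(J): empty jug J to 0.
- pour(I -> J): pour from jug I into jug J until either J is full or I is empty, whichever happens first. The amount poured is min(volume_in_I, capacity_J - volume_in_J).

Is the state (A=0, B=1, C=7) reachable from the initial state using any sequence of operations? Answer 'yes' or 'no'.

BFS from (A=5, B=0, C=0):
  1. empty(A) -> (A=0 B=0 C=0)
  2. fill(C) -> (A=0 B=0 C=8)
  3. pour(C -> B) -> (A=0 B=6 C=2)
  4. pour(B -> A) -> (A=5 B=1 C=2)
  5. pour(A -> C) -> (A=0 B=1 C=7)
Target reached → yes.

Answer: yes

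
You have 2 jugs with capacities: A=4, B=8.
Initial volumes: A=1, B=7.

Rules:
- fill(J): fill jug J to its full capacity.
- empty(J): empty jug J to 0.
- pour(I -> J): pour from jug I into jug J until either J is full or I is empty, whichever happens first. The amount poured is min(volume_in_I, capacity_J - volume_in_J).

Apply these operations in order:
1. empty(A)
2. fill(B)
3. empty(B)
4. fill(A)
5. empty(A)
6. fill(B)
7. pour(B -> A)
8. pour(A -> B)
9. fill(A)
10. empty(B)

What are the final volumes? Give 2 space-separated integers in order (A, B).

Step 1: empty(A) -> (A=0 B=7)
Step 2: fill(B) -> (A=0 B=8)
Step 3: empty(B) -> (A=0 B=0)
Step 4: fill(A) -> (A=4 B=0)
Step 5: empty(A) -> (A=0 B=0)
Step 6: fill(B) -> (A=0 B=8)
Step 7: pour(B -> A) -> (A=4 B=4)
Step 8: pour(A -> B) -> (A=0 B=8)
Step 9: fill(A) -> (A=4 B=8)
Step 10: empty(B) -> (A=4 B=0)

Answer: 4 0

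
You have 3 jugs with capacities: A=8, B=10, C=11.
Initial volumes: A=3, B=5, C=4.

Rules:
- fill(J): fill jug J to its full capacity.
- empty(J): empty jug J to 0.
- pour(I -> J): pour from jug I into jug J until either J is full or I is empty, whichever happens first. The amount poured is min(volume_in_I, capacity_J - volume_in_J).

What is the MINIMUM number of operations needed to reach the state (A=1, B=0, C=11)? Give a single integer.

BFS from (A=3, B=5, C=4). One shortest path:
  1. pour(B -> A) -> (A=8 B=0 C=4)
  2. pour(A -> C) -> (A=1 B=0 C=11)
Reached target in 2 moves.

Answer: 2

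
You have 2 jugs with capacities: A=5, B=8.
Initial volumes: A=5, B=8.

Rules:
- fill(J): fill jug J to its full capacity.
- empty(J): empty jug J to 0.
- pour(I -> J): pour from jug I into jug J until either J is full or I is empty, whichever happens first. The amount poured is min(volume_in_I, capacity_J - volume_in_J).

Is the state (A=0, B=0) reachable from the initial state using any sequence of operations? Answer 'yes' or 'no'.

BFS from (A=5, B=8):
  1. empty(A) -> (A=0 B=8)
  2. empty(B) -> (A=0 B=0)
Target reached → yes.

Answer: yes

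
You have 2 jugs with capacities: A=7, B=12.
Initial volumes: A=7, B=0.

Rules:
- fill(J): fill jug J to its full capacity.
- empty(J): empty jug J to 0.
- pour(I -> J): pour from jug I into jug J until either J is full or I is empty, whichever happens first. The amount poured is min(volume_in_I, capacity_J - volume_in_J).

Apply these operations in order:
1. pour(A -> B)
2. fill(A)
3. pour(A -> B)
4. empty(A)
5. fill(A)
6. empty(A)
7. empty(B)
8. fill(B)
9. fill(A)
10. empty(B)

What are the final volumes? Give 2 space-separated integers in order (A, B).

Answer: 7 0

Derivation:
Step 1: pour(A -> B) -> (A=0 B=7)
Step 2: fill(A) -> (A=7 B=7)
Step 3: pour(A -> B) -> (A=2 B=12)
Step 4: empty(A) -> (A=0 B=12)
Step 5: fill(A) -> (A=7 B=12)
Step 6: empty(A) -> (A=0 B=12)
Step 7: empty(B) -> (A=0 B=0)
Step 8: fill(B) -> (A=0 B=12)
Step 9: fill(A) -> (A=7 B=12)
Step 10: empty(B) -> (A=7 B=0)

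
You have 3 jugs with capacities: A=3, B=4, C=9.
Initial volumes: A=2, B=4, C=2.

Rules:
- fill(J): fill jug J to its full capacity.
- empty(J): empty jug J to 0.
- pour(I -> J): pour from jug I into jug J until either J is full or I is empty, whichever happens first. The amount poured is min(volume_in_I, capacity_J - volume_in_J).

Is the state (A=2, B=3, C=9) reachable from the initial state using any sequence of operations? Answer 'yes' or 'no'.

BFS from (A=2, B=4, C=2):
  1. pour(B -> A) -> (A=3 B=3 C=2)
  2. empty(A) -> (A=0 B=3 C=2)
  3. pour(C -> A) -> (A=2 B=3 C=0)
  4. fill(C) -> (A=2 B=3 C=9)
Target reached → yes.

Answer: yes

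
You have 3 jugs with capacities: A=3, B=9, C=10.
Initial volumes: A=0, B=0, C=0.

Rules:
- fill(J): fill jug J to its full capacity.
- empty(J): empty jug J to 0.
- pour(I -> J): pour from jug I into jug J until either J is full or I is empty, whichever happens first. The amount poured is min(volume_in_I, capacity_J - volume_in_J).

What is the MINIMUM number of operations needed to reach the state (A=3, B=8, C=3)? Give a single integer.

Answer: 8

Derivation:
BFS from (A=0, B=0, C=0). One shortest path:
  1. fill(A) -> (A=3 B=0 C=0)
  2. fill(B) -> (A=3 B=9 C=0)
  3. pour(B -> C) -> (A=3 B=0 C=9)
  4. fill(B) -> (A=3 B=9 C=9)
  5. pour(B -> C) -> (A=3 B=8 C=10)
  6. empty(C) -> (A=3 B=8 C=0)
  7. pour(A -> C) -> (A=0 B=8 C=3)
  8. fill(A) -> (A=3 B=8 C=3)
Reached target in 8 moves.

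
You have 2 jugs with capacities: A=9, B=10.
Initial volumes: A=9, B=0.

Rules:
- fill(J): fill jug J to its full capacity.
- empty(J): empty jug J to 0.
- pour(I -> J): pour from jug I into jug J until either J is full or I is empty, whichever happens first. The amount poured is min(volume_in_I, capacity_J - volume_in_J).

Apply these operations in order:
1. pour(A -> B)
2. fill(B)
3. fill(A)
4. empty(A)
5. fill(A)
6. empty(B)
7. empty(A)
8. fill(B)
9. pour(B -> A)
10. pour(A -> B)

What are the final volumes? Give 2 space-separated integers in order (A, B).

Step 1: pour(A -> B) -> (A=0 B=9)
Step 2: fill(B) -> (A=0 B=10)
Step 3: fill(A) -> (A=9 B=10)
Step 4: empty(A) -> (A=0 B=10)
Step 5: fill(A) -> (A=9 B=10)
Step 6: empty(B) -> (A=9 B=0)
Step 7: empty(A) -> (A=0 B=0)
Step 8: fill(B) -> (A=0 B=10)
Step 9: pour(B -> A) -> (A=9 B=1)
Step 10: pour(A -> B) -> (A=0 B=10)

Answer: 0 10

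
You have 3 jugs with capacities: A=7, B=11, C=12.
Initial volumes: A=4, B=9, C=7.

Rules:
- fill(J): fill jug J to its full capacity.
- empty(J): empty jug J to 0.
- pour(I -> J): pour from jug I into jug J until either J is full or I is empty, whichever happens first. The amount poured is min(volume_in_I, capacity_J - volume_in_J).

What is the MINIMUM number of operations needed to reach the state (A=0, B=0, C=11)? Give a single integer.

BFS from (A=4, B=9, C=7). One shortest path:
  1. empty(B) -> (A=4 B=0 C=7)
  2. pour(A -> C) -> (A=0 B=0 C=11)
Reached target in 2 moves.

Answer: 2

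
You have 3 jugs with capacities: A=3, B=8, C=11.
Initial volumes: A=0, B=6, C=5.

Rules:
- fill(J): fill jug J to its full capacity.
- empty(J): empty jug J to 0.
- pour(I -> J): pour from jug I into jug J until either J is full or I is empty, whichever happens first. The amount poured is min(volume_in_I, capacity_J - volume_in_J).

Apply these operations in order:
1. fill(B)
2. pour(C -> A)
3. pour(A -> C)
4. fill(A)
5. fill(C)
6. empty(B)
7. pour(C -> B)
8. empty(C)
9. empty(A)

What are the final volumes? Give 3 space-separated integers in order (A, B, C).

Step 1: fill(B) -> (A=0 B=8 C=5)
Step 2: pour(C -> A) -> (A=3 B=8 C=2)
Step 3: pour(A -> C) -> (A=0 B=8 C=5)
Step 4: fill(A) -> (A=3 B=8 C=5)
Step 5: fill(C) -> (A=3 B=8 C=11)
Step 6: empty(B) -> (A=3 B=0 C=11)
Step 7: pour(C -> B) -> (A=3 B=8 C=3)
Step 8: empty(C) -> (A=3 B=8 C=0)
Step 9: empty(A) -> (A=0 B=8 C=0)

Answer: 0 8 0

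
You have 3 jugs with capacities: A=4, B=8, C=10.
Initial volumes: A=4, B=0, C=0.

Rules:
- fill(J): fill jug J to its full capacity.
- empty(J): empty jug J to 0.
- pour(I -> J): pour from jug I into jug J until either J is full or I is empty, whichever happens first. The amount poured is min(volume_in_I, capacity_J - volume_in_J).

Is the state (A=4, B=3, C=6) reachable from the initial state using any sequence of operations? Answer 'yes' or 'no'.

BFS explored all 78 reachable states.
Reachable set includes: (0,0,0), (0,0,2), (0,0,4), (0,0,6), (0,0,8), (0,0,10), (0,2,0), (0,2,2), (0,2,4), (0,2,6), (0,2,8), (0,2,10) ...
Target (A=4, B=3, C=6) not in reachable set → no.

Answer: no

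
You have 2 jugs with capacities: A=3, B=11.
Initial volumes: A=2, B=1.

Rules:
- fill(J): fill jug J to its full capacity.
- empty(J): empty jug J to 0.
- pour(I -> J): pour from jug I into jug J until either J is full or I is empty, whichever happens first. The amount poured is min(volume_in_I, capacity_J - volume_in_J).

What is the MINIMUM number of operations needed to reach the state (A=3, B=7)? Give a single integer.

Answer: 4

Derivation:
BFS from (A=2, B=1). One shortest path:
  1. fill(B) -> (A=2 B=11)
  2. pour(B -> A) -> (A=3 B=10)
  3. empty(A) -> (A=0 B=10)
  4. pour(B -> A) -> (A=3 B=7)
Reached target in 4 moves.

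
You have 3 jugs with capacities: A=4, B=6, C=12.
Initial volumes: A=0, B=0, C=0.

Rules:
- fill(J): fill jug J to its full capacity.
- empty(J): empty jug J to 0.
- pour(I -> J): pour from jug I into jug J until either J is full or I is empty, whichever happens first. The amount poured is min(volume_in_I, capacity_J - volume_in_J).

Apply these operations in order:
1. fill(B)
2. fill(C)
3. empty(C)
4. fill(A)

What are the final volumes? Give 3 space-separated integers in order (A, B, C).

Answer: 4 6 0

Derivation:
Step 1: fill(B) -> (A=0 B=6 C=0)
Step 2: fill(C) -> (A=0 B=6 C=12)
Step 3: empty(C) -> (A=0 B=6 C=0)
Step 4: fill(A) -> (A=4 B=6 C=0)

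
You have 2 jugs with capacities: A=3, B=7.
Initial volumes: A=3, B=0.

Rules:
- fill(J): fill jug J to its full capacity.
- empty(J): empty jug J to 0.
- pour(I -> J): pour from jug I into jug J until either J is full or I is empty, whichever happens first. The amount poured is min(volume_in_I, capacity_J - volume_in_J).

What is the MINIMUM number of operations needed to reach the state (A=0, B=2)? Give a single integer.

Answer: 7

Derivation:
BFS from (A=3, B=0). One shortest path:
  1. pour(A -> B) -> (A=0 B=3)
  2. fill(A) -> (A=3 B=3)
  3. pour(A -> B) -> (A=0 B=6)
  4. fill(A) -> (A=3 B=6)
  5. pour(A -> B) -> (A=2 B=7)
  6. empty(B) -> (A=2 B=0)
  7. pour(A -> B) -> (A=0 B=2)
Reached target in 7 moves.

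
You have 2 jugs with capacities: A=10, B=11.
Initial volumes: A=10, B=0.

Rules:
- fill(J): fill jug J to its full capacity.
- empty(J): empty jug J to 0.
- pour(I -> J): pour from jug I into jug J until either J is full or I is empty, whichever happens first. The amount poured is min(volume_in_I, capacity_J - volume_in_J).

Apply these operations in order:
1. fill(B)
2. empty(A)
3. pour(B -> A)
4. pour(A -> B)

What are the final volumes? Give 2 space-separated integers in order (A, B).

Step 1: fill(B) -> (A=10 B=11)
Step 2: empty(A) -> (A=0 B=11)
Step 3: pour(B -> A) -> (A=10 B=1)
Step 4: pour(A -> B) -> (A=0 B=11)

Answer: 0 11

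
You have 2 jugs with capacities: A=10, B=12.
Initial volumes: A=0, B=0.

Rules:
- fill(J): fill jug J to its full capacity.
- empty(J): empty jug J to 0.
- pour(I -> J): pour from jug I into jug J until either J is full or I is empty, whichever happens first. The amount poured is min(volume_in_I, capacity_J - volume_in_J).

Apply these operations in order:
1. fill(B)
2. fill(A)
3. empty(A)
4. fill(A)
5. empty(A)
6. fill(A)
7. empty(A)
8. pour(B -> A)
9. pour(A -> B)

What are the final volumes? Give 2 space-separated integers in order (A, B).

Step 1: fill(B) -> (A=0 B=12)
Step 2: fill(A) -> (A=10 B=12)
Step 3: empty(A) -> (A=0 B=12)
Step 4: fill(A) -> (A=10 B=12)
Step 5: empty(A) -> (A=0 B=12)
Step 6: fill(A) -> (A=10 B=12)
Step 7: empty(A) -> (A=0 B=12)
Step 8: pour(B -> A) -> (A=10 B=2)
Step 9: pour(A -> B) -> (A=0 B=12)

Answer: 0 12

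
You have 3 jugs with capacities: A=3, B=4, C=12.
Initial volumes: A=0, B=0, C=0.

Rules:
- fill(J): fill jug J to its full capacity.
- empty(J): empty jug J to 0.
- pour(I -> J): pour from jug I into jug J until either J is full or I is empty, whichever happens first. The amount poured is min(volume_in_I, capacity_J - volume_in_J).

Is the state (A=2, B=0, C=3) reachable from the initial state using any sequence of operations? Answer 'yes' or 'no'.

Answer: yes

Derivation:
BFS from (A=0, B=0, C=0):
  1. fill(A) -> (A=3 B=0 C=0)
  2. pour(A -> B) -> (A=0 B=3 C=0)
  3. fill(A) -> (A=3 B=3 C=0)
  4. pour(A -> C) -> (A=0 B=3 C=3)
  5. fill(A) -> (A=3 B=3 C=3)
  6. pour(A -> B) -> (A=2 B=4 C=3)
  7. empty(B) -> (A=2 B=0 C=3)
Target reached → yes.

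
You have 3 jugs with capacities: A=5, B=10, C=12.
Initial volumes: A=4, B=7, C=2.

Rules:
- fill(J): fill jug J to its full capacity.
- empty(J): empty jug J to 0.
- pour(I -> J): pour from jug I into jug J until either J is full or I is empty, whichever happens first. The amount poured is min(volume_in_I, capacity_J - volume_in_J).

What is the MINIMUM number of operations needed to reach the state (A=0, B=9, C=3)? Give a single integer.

BFS from (A=4, B=7, C=2). One shortest path:
  1. fill(B) -> (A=4 B=10 C=2)
  2. empty(C) -> (A=4 B=10 C=0)
  3. pour(B -> C) -> (A=4 B=0 C=10)
  4. fill(B) -> (A=4 B=10 C=10)
  5. pour(B -> A) -> (A=5 B=9 C=10)
  6. pour(A -> C) -> (A=3 B=9 C=12)
  7. empty(C) -> (A=3 B=9 C=0)
  8. pour(A -> C) -> (A=0 B=9 C=3)
Reached target in 8 moves.

Answer: 8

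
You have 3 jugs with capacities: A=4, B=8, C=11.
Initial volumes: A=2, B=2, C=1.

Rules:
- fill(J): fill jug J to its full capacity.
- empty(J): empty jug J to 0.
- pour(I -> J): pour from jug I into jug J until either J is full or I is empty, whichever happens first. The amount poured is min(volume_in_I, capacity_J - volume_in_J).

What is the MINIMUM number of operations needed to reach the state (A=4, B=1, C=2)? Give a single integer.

Answer: 4

Derivation:
BFS from (A=2, B=2, C=1). One shortest path:
  1. empty(B) -> (A=2 B=0 C=1)
  2. pour(C -> B) -> (A=2 B=1 C=0)
  3. pour(A -> C) -> (A=0 B=1 C=2)
  4. fill(A) -> (A=4 B=1 C=2)
Reached target in 4 moves.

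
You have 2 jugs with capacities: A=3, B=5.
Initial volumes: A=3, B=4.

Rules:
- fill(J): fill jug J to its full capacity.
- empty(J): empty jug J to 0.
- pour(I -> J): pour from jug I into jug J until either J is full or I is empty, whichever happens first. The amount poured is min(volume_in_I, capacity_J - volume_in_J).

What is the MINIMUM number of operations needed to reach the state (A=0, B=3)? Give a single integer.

Answer: 2

Derivation:
BFS from (A=3, B=4). One shortest path:
  1. empty(B) -> (A=3 B=0)
  2. pour(A -> B) -> (A=0 B=3)
Reached target in 2 moves.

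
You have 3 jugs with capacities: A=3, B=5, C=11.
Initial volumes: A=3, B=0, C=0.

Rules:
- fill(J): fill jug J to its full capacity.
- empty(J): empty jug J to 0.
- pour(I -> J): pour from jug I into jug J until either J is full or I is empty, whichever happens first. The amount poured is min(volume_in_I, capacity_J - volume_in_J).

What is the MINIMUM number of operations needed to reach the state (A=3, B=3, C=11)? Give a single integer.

BFS from (A=3, B=0, C=0). One shortest path:
  1. fill(C) -> (A=3 B=0 C=11)
  2. pour(A -> B) -> (A=0 B=3 C=11)
  3. fill(A) -> (A=3 B=3 C=11)
Reached target in 3 moves.

Answer: 3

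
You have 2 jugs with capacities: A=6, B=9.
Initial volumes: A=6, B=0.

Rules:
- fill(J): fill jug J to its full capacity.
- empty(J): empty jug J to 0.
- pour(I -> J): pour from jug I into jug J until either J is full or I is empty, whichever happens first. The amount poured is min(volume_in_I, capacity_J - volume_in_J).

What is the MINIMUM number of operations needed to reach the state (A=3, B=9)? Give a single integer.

Answer: 3

Derivation:
BFS from (A=6, B=0). One shortest path:
  1. pour(A -> B) -> (A=0 B=6)
  2. fill(A) -> (A=6 B=6)
  3. pour(A -> B) -> (A=3 B=9)
Reached target in 3 moves.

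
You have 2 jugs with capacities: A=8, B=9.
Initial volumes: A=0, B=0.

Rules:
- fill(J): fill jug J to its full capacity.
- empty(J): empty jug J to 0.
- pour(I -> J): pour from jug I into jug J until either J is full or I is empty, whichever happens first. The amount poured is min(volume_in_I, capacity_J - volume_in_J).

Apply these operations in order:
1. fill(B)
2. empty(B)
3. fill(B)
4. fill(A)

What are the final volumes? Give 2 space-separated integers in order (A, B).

Answer: 8 9

Derivation:
Step 1: fill(B) -> (A=0 B=9)
Step 2: empty(B) -> (A=0 B=0)
Step 3: fill(B) -> (A=0 B=9)
Step 4: fill(A) -> (A=8 B=9)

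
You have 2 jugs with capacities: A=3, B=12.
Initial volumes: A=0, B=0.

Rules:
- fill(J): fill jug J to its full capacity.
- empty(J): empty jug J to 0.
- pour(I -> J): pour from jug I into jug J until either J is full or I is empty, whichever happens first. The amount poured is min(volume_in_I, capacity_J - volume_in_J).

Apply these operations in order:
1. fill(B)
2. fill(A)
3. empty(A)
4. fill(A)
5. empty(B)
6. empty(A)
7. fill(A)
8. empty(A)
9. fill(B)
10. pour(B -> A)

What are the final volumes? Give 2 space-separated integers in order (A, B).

Step 1: fill(B) -> (A=0 B=12)
Step 2: fill(A) -> (A=3 B=12)
Step 3: empty(A) -> (A=0 B=12)
Step 4: fill(A) -> (A=3 B=12)
Step 5: empty(B) -> (A=3 B=0)
Step 6: empty(A) -> (A=0 B=0)
Step 7: fill(A) -> (A=3 B=0)
Step 8: empty(A) -> (A=0 B=0)
Step 9: fill(B) -> (A=0 B=12)
Step 10: pour(B -> A) -> (A=3 B=9)

Answer: 3 9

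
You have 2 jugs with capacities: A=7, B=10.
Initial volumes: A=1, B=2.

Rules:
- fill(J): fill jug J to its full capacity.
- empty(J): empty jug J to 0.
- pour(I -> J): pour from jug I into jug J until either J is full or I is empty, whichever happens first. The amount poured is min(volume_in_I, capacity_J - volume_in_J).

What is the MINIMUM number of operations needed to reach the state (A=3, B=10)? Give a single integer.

Answer: 2

Derivation:
BFS from (A=1, B=2). One shortest path:
  1. pour(B -> A) -> (A=3 B=0)
  2. fill(B) -> (A=3 B=10)
Reached target in 2 moves.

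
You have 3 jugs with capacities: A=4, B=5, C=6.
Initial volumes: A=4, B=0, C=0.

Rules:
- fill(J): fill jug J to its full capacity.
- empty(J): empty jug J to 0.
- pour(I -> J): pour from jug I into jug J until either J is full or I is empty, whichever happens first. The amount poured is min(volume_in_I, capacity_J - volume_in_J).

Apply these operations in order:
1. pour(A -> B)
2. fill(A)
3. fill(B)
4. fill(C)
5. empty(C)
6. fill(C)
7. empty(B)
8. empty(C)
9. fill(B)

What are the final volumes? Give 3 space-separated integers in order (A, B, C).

Answer: 4 5 0

Derivation:
Step 1: pour(A -> B) -> (A=0 B=4 C=0)
Step 2: fill(A) -> (A=4 B=4 C=0)
Step 3: fill(B) -> (A=4 B=5 C=0)
Step 4: fill(C) -> (A=4 B=5 C=6)
Step 5: empty(C) -> (A=4 B=5 C=0)
Step 6: fill(C) -> (A=4 B=5 C=6)
Step 7: empty(B) -> (A=4 B=0 C=6)
Step 8: empty(C) -> (A=4 B=0 C=0)
Step 9: fill(B) -> (A=4 B=5 C=0)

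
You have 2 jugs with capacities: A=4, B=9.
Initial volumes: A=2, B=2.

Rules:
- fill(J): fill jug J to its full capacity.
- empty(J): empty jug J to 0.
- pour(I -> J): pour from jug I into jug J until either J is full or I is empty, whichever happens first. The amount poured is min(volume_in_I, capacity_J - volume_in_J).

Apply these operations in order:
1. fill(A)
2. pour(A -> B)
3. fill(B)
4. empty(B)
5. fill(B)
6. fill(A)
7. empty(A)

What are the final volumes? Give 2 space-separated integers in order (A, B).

Step 1: fill(A) -> (A=4 B=2)
Step 2: pour(A -> B) -> (A=0 B=6)
Step 3: fill(B) -> (A=0 B=9)
Step 4: empty(B) -> (A=0 B=0)
Step 5: fill(B) -> (A=0 B=9)
Step 6: fill(A) -> (A=4 B=9)
Step 7: empty(A) -> (A=0 B=9)

Answer: 0 9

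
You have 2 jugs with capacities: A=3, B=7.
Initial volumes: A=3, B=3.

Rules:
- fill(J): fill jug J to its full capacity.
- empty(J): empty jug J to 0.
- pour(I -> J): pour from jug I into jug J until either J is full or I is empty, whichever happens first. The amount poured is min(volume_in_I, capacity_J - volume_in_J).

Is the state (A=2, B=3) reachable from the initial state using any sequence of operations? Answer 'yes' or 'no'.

Answer: no

Derivation:
BFS explored all 20 reachable states.
Reachable set includes: (0,0), (0,1), (0,2), (0,3), (0,4), (0,5), (0,6), (0,7), (1,0), (1,7), (2,0), (2,7) ...
Target (A=2, B=3) not in reachable set → no.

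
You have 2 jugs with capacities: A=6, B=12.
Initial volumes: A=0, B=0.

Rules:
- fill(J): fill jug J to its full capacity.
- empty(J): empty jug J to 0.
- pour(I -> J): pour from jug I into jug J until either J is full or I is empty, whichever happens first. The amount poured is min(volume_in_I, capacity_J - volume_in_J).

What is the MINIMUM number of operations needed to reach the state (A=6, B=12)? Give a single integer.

Answer: 2

Derivation:
BFS from (A=0, B=0). One shortest path:
  1. fill(A) -> (A=6 B=0)
  2. fill(B) -> (A=6 B=12)
Reached target in 2 moves.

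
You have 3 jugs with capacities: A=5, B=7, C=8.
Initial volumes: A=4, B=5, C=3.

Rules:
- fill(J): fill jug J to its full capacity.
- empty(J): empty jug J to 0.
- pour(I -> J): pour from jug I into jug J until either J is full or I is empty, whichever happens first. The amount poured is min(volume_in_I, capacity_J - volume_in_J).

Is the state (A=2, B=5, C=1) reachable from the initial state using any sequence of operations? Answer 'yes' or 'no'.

BFS explored all 265 reachable states.
Reachable set includes: (0,0,0), (0,0,1), (0,0,2), (0,0,3), (0,0,4), (0,0,5), (0,0,6), (0,0,7), (0,0,8), (0,1,0), (0,1,1), (0,1,2) ...
Target (A=2, B=5, C=1) not in reachable set → no.

Answer: no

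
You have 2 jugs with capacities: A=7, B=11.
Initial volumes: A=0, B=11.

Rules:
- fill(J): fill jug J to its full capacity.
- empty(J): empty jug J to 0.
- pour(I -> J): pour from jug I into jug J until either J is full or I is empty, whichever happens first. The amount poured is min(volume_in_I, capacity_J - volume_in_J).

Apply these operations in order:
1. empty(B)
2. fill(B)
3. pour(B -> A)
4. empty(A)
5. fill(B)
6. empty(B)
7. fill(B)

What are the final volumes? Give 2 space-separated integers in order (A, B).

Answer: 0 11

Derivation:
Step 1: empty(B) -> (A=0 B=0)
Step 2: fill(B) -> (A=0 B=11)
Step 3: pour(B -> A) -> (A=7 B=4)
Step 4: empty(A) -> (A=0 B=4)
Step 5: fill(B) -> (A=0 B=11)
Step 6: empty(B) -> (A=0 B=0)
Step 7: fill(B) -> (A=0 B=11)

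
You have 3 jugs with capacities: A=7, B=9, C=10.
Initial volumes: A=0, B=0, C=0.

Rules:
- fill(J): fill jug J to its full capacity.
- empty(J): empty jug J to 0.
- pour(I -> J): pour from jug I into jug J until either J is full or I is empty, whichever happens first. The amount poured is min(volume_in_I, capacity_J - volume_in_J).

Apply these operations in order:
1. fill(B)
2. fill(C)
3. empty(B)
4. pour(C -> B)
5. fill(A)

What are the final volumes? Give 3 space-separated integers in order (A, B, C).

Answer: 7 9 1

Derivation:
Step 1: fill(B) -> (A=0 B=9 C=0)
Step 2: fill(C) -> (A=0 B=9 C=10)
Step 3: empty(B) -> (A=0 B=0 C=10)
Step 4: pour(C -> B) -> (A=0 B=9 C=1)
Step 5: fill(A) -> (A=7 B=9 C=1)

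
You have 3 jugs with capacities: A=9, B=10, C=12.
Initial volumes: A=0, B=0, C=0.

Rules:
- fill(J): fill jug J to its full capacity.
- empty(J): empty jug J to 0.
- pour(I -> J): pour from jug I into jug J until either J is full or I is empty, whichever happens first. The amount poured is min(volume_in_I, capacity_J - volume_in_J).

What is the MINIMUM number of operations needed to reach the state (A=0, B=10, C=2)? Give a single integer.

Answer: 2

Derivation:
BFS from (A=0, B=0, C=0). One shortest path:
  1. fill(C) -> (A=0 B=0 C=12)
  2. pour(C -> B) -> (A=0 B=10 C=2)
Reached target in 2 moves.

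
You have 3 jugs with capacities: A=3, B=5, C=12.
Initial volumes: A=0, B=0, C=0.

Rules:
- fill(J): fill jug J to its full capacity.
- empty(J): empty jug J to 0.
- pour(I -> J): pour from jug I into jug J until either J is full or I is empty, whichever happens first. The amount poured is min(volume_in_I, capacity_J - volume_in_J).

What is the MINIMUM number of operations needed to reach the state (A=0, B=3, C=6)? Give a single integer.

BFS from (A=0, B=0, C=0). One shortest path:
  1. fill(C) -> (A=0 B=0 C=12)
  2. pour(C -> A) -> (A=3 B=0 C=9)
  3. empty(A) -> (A=0 B=0 C=9)
  4. pour(C -> A) -> (A=3 B=0 C=6)
  5. pour(A -> B) -> (A=0 B=3 C=6)
Reached target in 5 moves.

Answer: 5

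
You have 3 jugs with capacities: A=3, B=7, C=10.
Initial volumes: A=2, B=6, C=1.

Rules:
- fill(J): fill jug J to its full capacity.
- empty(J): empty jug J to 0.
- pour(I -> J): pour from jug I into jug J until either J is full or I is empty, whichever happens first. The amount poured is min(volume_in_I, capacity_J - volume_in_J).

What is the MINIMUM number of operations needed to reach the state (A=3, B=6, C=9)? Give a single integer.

Answer: 2

Derivation:
BFS from (A=2, B=6, C=1). One shortest path:
  1. fill(C) -> (A=2 B=6 C=10)
  2. pour(C -> A) -> (A=3 B=6 C=9)
Reached target in 2 moves.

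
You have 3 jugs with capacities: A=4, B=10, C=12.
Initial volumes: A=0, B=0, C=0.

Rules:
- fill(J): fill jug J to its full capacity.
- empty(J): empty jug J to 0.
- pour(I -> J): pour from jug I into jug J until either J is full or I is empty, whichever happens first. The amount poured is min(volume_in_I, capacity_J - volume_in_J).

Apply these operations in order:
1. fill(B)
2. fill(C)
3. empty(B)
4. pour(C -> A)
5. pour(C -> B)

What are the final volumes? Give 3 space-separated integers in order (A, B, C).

Answer: 4 8 0

Derivation:
Step 1: fill(B) -> (A=0 B=10 C=0)
Step 2: fill(C) -> (A=0 B=10 C=12)
Step 3: empty(B) -> (A=0 B=0 C=12)
Step 4: pour(C -> A) -> (A=4 B=0 C=8)
Step 5: pour(C -> B) -> (A=4 B=8 C=0)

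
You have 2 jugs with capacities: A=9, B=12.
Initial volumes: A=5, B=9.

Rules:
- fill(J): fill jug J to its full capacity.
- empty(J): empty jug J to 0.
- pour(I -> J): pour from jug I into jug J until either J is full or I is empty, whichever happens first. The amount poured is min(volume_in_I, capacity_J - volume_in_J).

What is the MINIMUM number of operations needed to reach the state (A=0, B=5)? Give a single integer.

BFS from (A=5, B=9). One shortest path:
  1. empty(B) -> (A=5 B=0)
  2. pour(A -> B) -> (A=0 B=5)
Reached target in 2 moves.

Answer: 2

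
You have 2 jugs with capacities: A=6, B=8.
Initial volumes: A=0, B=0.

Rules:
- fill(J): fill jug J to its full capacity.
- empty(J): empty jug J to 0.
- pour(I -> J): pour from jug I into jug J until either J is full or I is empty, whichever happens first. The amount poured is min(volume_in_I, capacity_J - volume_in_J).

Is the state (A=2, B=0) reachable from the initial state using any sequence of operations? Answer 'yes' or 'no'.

BFS from (A=0, B=0):
  1. fill(B) -> (A=0 B=8)
  2. pour(B -> A) -> (A=6 B=2)
  3. empty(A) -> (A=0 B=2)
  4. pour(B -> A) -> (A=2 B=0)
Target reached → yes.

Answer: yes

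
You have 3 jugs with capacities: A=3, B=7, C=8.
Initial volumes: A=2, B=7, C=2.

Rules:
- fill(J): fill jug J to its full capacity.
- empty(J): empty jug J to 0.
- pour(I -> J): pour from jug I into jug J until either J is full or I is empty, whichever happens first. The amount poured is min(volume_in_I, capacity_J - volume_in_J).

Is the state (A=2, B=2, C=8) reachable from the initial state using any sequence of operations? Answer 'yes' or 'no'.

BFS from (A=2, B=7, C=2):
  1. empty(B) -> (A=2 B=0 C=2)
  2. pour(C -> B) -> (A=2 B=2 C=0)
  3. fill(C) -> (A=2 B=2 C=8)
Target reached → yes.

Answer: yes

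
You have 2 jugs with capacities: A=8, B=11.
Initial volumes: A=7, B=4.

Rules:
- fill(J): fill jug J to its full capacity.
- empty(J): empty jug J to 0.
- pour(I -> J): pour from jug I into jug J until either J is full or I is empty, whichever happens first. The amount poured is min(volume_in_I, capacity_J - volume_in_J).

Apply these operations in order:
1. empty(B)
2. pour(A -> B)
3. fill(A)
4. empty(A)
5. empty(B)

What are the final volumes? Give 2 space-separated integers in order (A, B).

Step 1: empty(B) -> (A=7 B=0)
Step 2: pour(A -> B) -> (A=0 B=7)
Step 3: fill(A) -> (A=8 B=7)
Step 4: empty(A) -> (A=0 B=7)
Step 5: empty(B) -> (A=0 B=0)

Answer: 0 0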